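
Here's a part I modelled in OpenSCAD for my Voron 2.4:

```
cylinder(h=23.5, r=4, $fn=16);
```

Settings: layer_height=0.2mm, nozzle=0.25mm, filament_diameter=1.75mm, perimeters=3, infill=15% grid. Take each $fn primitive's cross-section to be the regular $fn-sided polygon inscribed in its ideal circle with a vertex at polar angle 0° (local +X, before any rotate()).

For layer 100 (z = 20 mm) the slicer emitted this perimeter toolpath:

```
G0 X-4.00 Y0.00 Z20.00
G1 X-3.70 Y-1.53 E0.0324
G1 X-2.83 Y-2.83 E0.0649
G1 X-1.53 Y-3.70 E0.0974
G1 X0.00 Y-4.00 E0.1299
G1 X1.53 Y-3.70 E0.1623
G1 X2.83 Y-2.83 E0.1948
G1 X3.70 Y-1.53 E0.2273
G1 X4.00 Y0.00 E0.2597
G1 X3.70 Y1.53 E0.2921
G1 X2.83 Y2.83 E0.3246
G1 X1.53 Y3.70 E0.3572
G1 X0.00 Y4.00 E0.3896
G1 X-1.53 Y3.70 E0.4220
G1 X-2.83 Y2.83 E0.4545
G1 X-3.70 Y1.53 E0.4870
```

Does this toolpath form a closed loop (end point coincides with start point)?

Start point (G0): (-4.00, 0.00). End point (last G1): the path does not return to the start — open.

no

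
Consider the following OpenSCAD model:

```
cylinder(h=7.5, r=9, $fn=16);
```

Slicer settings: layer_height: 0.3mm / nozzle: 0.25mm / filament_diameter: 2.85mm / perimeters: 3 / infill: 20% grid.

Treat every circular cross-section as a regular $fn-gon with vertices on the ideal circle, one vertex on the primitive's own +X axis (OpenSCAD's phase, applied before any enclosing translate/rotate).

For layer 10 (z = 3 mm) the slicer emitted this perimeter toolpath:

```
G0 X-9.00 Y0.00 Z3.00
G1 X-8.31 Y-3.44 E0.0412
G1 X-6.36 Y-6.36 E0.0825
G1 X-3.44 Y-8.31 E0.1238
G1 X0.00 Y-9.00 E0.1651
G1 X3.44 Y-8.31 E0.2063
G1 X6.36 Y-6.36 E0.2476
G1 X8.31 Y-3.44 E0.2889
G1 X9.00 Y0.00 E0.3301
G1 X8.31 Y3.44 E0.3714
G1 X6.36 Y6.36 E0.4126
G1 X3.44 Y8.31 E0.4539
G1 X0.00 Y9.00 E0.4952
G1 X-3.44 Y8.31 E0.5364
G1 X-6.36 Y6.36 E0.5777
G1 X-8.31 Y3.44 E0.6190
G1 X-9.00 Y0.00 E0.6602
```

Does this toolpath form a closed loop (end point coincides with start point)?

Start point (G0): (-9.00, 0.00). End point (last G1): the path returns to the start — closed.

yes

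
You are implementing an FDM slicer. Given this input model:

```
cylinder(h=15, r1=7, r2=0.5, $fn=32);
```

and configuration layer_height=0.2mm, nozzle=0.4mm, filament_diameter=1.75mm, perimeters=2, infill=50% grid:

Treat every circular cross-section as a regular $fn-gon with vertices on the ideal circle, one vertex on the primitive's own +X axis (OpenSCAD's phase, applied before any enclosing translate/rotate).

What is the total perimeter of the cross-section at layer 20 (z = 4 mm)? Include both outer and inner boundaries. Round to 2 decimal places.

33.04 mm

At z = 4 mm: the cone: at t=0.267 of its height the radius interpolates to r₁+(r₂−r₁)t = 5.267, giving a regular 32-gon of that circumradius (perimeter = 2·32·5.267·sin(180°/32) = 33.04 mm). Overall, the cross-section is a single solid region. Total boundary length (outer) = 33.04 mm.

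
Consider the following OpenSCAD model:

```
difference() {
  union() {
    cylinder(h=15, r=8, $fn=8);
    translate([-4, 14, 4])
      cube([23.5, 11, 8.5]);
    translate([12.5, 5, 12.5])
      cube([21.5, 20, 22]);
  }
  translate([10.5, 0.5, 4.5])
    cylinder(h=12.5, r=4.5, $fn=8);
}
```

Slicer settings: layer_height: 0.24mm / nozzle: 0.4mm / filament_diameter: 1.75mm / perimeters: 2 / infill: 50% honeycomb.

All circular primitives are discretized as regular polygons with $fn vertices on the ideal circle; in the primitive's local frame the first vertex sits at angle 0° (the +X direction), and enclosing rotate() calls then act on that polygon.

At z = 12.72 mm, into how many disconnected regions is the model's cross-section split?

2

At z = 12.72 mm: the cylinder: section is a regular 8-gon, circumradius r=8; the cube at (-4, 14) is not intersected at this z (z outside [4, 12.5]); the cube at (12.5, 5) is present — its section is the full 21.5×20 rectangle; Combining (union): the 2 present regions are separate (no shared area or edge), so areas and boundary lengths simply add and each stays a separate island — 2 connected regions; the cylinder at (10.5, 0.5): section is a regular 8-gon, circumradius r=4.5; Subtracting the remaining from the first: starting from the result so far, the r=4.5 cylinder at (10.5, 0.5) partially overlaps it — only the 4.78 mm² overlap (of its 57.28 mm²) is removed, clipping the outline — 2 connected regions. The result has 2 disconnected regions.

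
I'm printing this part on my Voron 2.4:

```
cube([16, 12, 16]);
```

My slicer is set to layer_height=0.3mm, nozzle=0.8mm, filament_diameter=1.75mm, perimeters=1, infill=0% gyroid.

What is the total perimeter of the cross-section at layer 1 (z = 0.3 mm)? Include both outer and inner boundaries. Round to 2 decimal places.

56.00 mm

At z = 0.3 mm: the cube is present — its section is the full 16×12 rectangle (perimeter 56.00 mm). Overall, the cross-section is a single solid region. Total boundary length (outer) = 56.00 mm.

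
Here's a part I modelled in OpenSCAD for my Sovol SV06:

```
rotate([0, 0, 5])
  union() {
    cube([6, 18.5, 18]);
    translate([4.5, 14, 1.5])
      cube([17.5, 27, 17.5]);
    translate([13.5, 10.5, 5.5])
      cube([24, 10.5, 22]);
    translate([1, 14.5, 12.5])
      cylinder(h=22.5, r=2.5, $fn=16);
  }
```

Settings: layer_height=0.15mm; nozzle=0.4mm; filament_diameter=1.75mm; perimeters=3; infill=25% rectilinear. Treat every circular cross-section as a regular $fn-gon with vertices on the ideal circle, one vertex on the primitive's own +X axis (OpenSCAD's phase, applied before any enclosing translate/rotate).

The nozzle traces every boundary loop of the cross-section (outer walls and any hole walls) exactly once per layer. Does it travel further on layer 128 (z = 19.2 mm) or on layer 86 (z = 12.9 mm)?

layer 86 (z = 12.9 mm)

Layer 128 (z = 19.2): the cube does not reach this height (z outside [0, 18]); the cube at (4.5, 14) is absent (z outside [1.5, 19]); the cube at (13.5, 10.5) (footprint 24×10.5) is included at this height (perimeter 69.00 mm); the r=2.5 cylinder at (1, 14.5) contributes a regular 16-gon of circumradius 2.5 (perimeter = 2·16·2.500·sin(180°/16) = 15.61 mm); Merging all regions: the 2 present regions are separate (no shared area or edge), so areas and boundary lengths simply add and each stays a separate island — boundary = 84.61 mm; (whole slice rotated 5° about Z — lengths, areas and connectivity unchanged). So its perimeter = 84.61 mm. Layer 86 (z = 12.9): the cube (footprint 6×18.5) is included at this height (perimeter 49.00 mm); the 17.5×27 cube at (4.5, 14) contributes its full rectangle (perimeter 89.00 mm); the cube at (13.5, 10.5) is present — its section is the full 24×10.5 rectangle (perimeter 69.00 mm); the cylinder at (1, 14.5): section is a regular 16-gon, circumradius r=2.5 (perimeter = 2·16·2.500·sin(180°/16) = 15.61 mm); Merging all regions: the regions partially overlap (shared area 80.62 mm²), so the edge portions inside another operand are dropped and the merged outline is re-measured after clipping — boundary = 165.19 mm; (whole slice rotated 5° about Z — lengths, areas and connectivity unchanged). So its perimeter = 165.19 mm. Layer 86 is larger (165.19 vs 84.61 mm).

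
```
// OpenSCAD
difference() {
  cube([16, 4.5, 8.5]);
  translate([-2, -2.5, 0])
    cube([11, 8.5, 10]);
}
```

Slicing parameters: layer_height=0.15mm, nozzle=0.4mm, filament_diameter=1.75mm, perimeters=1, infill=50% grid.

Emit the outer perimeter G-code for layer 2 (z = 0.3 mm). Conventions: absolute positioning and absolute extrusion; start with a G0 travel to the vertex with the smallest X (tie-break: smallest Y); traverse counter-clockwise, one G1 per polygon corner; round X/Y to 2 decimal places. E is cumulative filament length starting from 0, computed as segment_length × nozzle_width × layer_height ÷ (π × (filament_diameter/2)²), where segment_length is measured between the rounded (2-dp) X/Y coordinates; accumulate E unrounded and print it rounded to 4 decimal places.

G0 X9.00 Y0.00 Z0.30
G1 X16.00 Y0.00 E0.1746
G1 X16.00 Y4.50 E0.2869
G1 X9.00 Y4.50 E0.4615
G1 X9.00 Y0.00 E0.5737

At z = 0.3 mm: the cube (footprint 16×4.5) is included at this height; the cube at (-2, -2.5) (footprint 11×8.5) is included at this height; After the difference (first − rest): starting from the 16×4.5 cube, the 11×8.5 cube at (-2, -2.5) partially overlaps it — only the 40.50 mm² overlap (of its 93.50 mm²) is removed, clipping the outline — 1 connected region. The outline is a single polygon with 4 vertices. Extrusion per mm of travel: 0.4 × 0.15 / (π × 0.875²) = 0.024945. Accumulating E over each segment gives final E = 0.5737.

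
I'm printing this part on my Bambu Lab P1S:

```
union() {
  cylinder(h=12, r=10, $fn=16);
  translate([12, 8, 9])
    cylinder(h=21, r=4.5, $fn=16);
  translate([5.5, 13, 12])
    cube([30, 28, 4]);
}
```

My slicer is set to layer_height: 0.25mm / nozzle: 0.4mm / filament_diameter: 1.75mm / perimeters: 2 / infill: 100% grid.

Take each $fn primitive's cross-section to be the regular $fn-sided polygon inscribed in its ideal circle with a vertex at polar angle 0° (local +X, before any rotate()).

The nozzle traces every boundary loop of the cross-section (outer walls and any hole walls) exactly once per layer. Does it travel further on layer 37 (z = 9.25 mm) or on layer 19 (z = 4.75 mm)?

Layer 37 (z = 9.25): the r=10 cylinder gives a regular 16-gon of circumradius 10 (constant along its height) (perimeter = 2·16·10.000·sin(180°/16) = 62.43 mm); the r=4.5 cylinder at (12, 8) contributes a regular 16-gon of circumradius 4.5 (perimeter = 2·16·4.500·sin(180°/16) = 28.09 mm); the cube at (5.5, 13) is absent (z outside [12, 16]); Taking the union: the 2 present regions are separate (no shared area or edge), so areas and boundary lengths simply add and each stays a separate island — boundary = 90.52 mm. So its perimeter = 90.52 mm. Layer 19 (z = 4.75): the r=10 cylinder contributes a regular 16-gon of circumradius 10 (perimeter = 2·16·10.000·sin(180°/16) = 62.43 mm); the cylinder at (12, 8) is not intersected at this z (z outside [9, 30]); the cube at (5.5, 13) is not intersected at this z (z outside [12, 16]); Taking the union: only the r=10 cylinder is present, so the union is just that shape — boundary = 62.43 mm. So its perimeter = 62.43 mm. Layer 37 is larger (90.52 vs 62.43 mm).

layer 37 (z = 9.25 mm)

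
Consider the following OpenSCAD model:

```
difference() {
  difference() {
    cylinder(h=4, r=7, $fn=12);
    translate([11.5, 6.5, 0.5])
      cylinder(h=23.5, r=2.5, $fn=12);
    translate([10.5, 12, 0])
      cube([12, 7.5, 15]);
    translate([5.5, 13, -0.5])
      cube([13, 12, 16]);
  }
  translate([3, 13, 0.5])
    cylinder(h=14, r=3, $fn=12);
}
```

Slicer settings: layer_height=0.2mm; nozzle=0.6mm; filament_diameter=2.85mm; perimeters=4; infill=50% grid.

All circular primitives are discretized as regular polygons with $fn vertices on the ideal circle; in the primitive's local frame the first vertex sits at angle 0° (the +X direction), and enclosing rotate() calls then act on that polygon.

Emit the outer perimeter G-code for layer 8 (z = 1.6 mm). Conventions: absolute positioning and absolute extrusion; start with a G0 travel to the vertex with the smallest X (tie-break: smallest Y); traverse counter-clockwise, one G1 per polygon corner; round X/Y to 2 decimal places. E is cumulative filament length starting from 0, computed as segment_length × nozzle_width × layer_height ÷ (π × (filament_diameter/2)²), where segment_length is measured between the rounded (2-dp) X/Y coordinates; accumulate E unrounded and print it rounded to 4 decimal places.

At z = 1.6 mm: the r=7 cylinder gives a regular 12-gon of circumradius 7 (constant along its height); the r=2.5 cylinder at (11.5, 6.5) gives a regular 12-gon of circumradius 2.5 (constant along its height); the cube at (10.5, 12) is present — its section is the full 12×7.5 rectangle; the cube at (5.5, 13) is present — its section is the full 13×12 rectangle; After the difference (first − rest): starting from the r=7 cylinder, the r=2.5 cylinder at (11.5, 6.5) misses the remaining region (no effect); the 12×7.5 cube at (10.5, 12) misses the remaining region (no effect); the 13×12 cube at (5.5, 13) misses the remaining region (no effect) — 1 connected region; the r=3 cylinder at (3, 13) contributes a regular 12-gon of circumradius 3; Subtracting the remaining from the first: starting from that combined region, the r=3 cylinder at (3, 13) misses the remaining region (no effect) — 1 connected region. The outline is a single polygon with 12 vertices. Extrusion per mm of travel: 0.6 × 0.2 / (π × 1.425²) = 0.018811. Accumulating E over each segment gives final E = 0.8178.

G0 X-7.00 Y0.00 Z1.60
G1 X-6.06 Y-3.50 E0.0682
G1 X-3.50 Y-6.06 E0.1363
G1 X0.00 Y-7.00 E0.2044
G1 X3.50 Y-6.06 E0.2726
G1 X6.06 Y-3.50 E0.3407
G1 X7.00 Y0.00 E0.4089
G1 X6.06 Y3.50 E0.4771
G1 X3.50 Y6.06 E0.5452
G1 X0.00 Y7.00 E0.6133
G1 X-3.50 Y6.06 E0.6815
G1 X-6.06 Y3.50 E0.7496
G1 X-7.00 Y0.00 E0.8178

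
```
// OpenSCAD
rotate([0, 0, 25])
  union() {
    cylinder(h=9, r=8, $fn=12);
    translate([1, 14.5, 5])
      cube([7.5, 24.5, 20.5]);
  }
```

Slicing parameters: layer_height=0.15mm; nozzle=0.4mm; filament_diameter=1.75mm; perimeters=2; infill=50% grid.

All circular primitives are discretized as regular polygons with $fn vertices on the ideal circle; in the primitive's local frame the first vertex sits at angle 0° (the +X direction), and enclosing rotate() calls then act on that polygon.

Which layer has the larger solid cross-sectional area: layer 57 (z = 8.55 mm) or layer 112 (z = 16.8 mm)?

Layer 57 (z = 8.55): the r=8 cylinder contributes a regular 12-gon of circumradius 8 (area = (12/2)·8.000²·sin(360°/12) = 192.00 mm²); the cube at (1, 14.5) (footprint 7.5×24.5) is included at this height (area 183.75 mm²); Combining (union): the 2 present regions are separate (no shared area or edge), so areas and boundary lengths simply add and each stays a separate island — area = 375.75 mm²; (rotated 25° about Z; rotation is an isometry so areas/perimeters/island counts are preserved). So its area = 375.75 mm². Layer 112 (z = 16.8): the cylinder is absent (z outside [0, 9]); the 7.5×24.5 cube at (1, 14.5) contributes its full rectangle (area 183.75 mm²); Taking the union: only the 7.5×24.5 cube at (1, 14.5) is present, so the union is just that shape — area = 183.75 mm²; (whole slice rotated 25° about Z — lengths, areas and connectivity unchanged). So its area = 183.75 mm². Layer 57 is larger (375.75 vs 183.75 mm²).

layer 57 (z = 8.55 mm)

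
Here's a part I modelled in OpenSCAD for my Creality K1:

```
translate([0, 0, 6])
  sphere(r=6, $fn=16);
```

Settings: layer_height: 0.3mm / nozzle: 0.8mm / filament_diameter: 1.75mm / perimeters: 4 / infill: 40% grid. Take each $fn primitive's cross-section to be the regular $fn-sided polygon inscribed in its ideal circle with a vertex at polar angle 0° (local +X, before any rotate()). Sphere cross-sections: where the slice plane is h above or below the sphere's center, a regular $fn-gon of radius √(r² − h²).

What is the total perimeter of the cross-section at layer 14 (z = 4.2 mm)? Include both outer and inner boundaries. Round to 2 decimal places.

35.73 mm

At z = 4.2 mm: the r=6 sphere contributes a regular 16-gon of circumradius √(6²−1.8²) = 5.724 (perimeter = 2·16·5.724·sin(180°/16) = 35.73 mm). Overall, the cross-section is a single solid region. Total boundary length (outer) = 35.73 mm.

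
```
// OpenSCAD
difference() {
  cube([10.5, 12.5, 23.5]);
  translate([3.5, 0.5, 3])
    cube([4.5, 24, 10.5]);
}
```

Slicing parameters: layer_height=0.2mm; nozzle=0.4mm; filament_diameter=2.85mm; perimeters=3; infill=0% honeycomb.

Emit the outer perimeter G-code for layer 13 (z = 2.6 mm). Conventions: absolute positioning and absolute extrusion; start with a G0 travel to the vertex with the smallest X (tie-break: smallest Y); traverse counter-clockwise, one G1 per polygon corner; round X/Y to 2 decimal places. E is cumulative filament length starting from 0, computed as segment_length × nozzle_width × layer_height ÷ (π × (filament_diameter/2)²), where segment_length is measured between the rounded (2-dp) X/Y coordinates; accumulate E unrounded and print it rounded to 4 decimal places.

G0 X0.00 Y0.00 Z2.60
G1 X10.50 Y0.00 E0.1317
G1 X10.50 Y12.50 E0.2884
G1 X0.00 Y12.50 E0.4201
G1 X0.00 Y0.00 E0.5769

At z = 2.6 mm: the 10.5×12.5 cube contributes its full rectangle; the cube at (3.5, 0.5) does not reach this height (z outside [3, 13.5]); Taking the first minus the rest: none of the subtracted shapes is present at this height, so the 10.5×12.5 cube is unchanged — 1 connected region. The outline is a single polygon with 4 vertices. Extrusion per mm of travel: 0.4 × 0.2 / (π × 1.425²) = 0.012540. Accumulating E over each segment gives final E = 0.5769.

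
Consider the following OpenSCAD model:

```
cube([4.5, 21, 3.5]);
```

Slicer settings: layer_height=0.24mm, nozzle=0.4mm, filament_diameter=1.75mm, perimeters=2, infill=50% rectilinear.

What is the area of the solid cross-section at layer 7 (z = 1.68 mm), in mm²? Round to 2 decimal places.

At z = 1.68 mm: the cube is present — its section is the full 4.5×21 rectangle (area 94.50 mm²). Overall, the cross-section is a single solid region. Net area = 94.50 mm².

94.50 mm²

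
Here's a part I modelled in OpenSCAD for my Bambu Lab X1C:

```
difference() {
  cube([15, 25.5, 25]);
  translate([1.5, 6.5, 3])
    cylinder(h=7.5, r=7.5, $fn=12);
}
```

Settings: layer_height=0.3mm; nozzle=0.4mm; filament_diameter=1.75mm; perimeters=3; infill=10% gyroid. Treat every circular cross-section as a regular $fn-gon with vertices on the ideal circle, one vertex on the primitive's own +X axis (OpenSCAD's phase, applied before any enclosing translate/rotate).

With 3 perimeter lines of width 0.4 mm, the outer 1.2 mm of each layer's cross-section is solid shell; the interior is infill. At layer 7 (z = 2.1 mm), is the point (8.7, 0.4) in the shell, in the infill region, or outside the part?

shell

At z = 2.1 mm: the 15×25.5 cube contributes its full rectangle; the cylinder at (1.5, 6.5) does not reach this height (z outside [3, 10.5]); Subtracting the remaining from the first: none of the subtracted shapes is present at this height, so the 15×25.5 cube is unchanged — 1 connected region. Overall, the cross-section is a single solid region. The nearest boundary edge runs (0.00, 0.00)→(15.00, 0.00); distance from the point to it = 0.40 mm. The point is inside the cross-section, 0.40 mm from the nearest boundary — within the 1.2 mm shell band (3 × 0.4).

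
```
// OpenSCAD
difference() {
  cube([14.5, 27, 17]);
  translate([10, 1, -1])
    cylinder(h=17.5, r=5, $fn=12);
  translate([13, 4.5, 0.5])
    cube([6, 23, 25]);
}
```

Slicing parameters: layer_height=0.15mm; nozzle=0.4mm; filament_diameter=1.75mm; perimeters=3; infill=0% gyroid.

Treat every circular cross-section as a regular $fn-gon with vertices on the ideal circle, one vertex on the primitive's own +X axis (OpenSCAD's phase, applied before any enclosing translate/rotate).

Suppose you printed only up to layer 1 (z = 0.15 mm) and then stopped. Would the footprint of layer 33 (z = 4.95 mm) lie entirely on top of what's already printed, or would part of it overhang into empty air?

Compare the two slices. At z = 0.15: the 14.5×27 cube contributes its full rectangle (area 391.50 mm²); the r=5 cylinder at (10, 1) contributes a regular 12-gon of circumradius 5 (area = (12/2)·5.000²·sin(360°/12) = 75.00 mm²); the cube at (13, 4.5) does not reach this height (z outside [0.5, 25.5]); Taking the first minus the rest: starting from the 14.5×27 cube (391.50 mm²), the r=5 cylinder at (10, 1) partially overlaps it — only the 46.40 mm² overlap (of its 75.00 mm²) is removed, clipping the outline — area = 345.10 mm². At z = 4.95: the cube (footprint 14.5×27) is included at this height (area 391.50 mm²); the r=5 cylinder at (10, 1) gives a regular 12-gon of circumradius 5 (constant along its height) (area = (12/2)·5.000²·sin(360°/12) = 75.00 mm²); the 6×23 cube at (13, 4.5) contributes its full rectangle (area 138.00 mm²); Taking the first minus the rest: starting from the 14.5×27 cube (391.50 mm²), the r=5 cylinder at (10, 1) partially overlaps it — only the 46.40 mm² overlap (of its 75.00 mm²) is removed, clipping the outline; the 6×23 cube at (13, 4.5) partially overlaps it — only the 33.70 mm² overlap (of its 138.00 mm²) is removed, clipping the outline — area = 311.40 mm². Checking containment: the cross-section at z = 4.95 is a subset of the cross-section at z = 0.15.

entirely on top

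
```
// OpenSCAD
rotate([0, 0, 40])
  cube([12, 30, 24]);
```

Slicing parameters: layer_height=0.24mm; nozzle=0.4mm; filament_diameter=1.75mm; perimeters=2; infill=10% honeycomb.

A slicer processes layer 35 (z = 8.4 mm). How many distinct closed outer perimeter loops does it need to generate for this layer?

At z = 8.4 mm: the cube (footprint 12×30) is included at this height; (whole slice rotated 40° about Z — lengths, areas and connectivity unchanged). The result has 1 disconnected region.

1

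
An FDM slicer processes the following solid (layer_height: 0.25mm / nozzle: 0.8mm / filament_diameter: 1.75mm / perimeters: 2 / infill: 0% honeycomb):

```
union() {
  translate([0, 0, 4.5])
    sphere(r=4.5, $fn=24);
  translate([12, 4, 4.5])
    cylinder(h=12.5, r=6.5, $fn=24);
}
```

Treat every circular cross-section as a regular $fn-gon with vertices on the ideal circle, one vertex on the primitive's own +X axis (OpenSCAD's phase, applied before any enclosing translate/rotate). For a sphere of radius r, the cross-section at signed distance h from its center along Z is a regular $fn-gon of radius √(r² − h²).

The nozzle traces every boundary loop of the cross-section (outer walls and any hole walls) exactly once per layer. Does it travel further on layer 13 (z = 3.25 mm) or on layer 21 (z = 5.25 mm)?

layer 21 (z = 5.25 mm)

Layer 13 (z = 3.25): the sphere: section is a regular 24-gon, circumradius = √(r²−h²) = √(4.5²−1.25²) = 4.323 (perimeter = 2·24·4.323·sin(180°/24) = 27.08 mm); the cylinder at (12, 4) is not intersected at this z (z outside [4.5, 17]); Taking the union: only the r=4.5 sphere is present, so the union is just that shape — boundary = 27.08 mm. So its perimeter = 27.08 mm. Layer 21 (z = 5.25): the r=4.5 sphere slices to a regular 24-gon of circumradius 4.437 (√(r²−h²) with h=0.75 from center) (perimeter = 2·24·4.437·sin(180°/24) = 27.80 mm); the r=6.5 cylinder at (12, 4) gives a regular 24-gon of circumradius 6.5 (constant along its height) (perimeter = 2·24·6.500·sin(180°/24) = 40.72 mm); Combining (union): the 2 present regions are separate (no shared area or edge), so areas and boundary lengths simply add and each stays a separate island — boundary = 68.52 mm. So its perimeter = 68.52 mm. Layer 21 is larger (68.52 vs 27.08 mm).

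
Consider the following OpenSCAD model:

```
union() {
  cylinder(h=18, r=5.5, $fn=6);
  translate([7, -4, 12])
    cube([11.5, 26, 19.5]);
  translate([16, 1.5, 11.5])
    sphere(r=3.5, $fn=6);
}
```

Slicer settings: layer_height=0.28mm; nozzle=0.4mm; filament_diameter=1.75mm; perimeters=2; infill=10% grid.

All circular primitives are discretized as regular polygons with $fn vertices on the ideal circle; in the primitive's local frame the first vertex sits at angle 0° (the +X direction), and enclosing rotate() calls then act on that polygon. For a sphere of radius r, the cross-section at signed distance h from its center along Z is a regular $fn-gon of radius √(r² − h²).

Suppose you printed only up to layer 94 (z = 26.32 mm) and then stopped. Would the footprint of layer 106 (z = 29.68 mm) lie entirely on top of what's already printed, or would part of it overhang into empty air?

entirely on top

Compare the two slices. At z = 26.32: the cylinder is not intersected at this z (z outside [0, 18]); the cube at (7, -4) (footprint 11.5×26) is included at this height (area 299.00 mm²); the sphere at (16, 1.5) is absent (|z−center|=14.820 > r=3.5); Taking the union: only the 11.5×26 cube at (7, -4) is present, so the union is just that shape — area = 299.00 mm². At z = 29.68: the cylinder is not intersected at this z (z outside [0, 18]); the cube at (7, -4) is present — its section is the full 11.5×26 rectangle (area 299.00 mm²); the sphere at (16, 1.5) is not intersected at this z (|z−center|=18.180 > r=3.5); Combining (union): only the 11.5×26 cube at (7, -4) is present, so the union is just that shape — area = 299.00 mm². Checking containment: the cross-section at z = 29.68 is a subset of the cross-section at z = 26.32.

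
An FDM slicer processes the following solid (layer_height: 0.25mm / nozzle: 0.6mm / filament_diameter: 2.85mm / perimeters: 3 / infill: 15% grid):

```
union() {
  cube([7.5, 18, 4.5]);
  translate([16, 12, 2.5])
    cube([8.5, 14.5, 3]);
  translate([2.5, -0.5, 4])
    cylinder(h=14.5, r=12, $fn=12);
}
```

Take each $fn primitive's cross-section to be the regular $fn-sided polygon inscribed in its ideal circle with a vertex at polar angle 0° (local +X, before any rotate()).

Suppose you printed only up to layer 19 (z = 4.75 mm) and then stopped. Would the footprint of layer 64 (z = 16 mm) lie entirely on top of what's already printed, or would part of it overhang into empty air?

entirely on top

Compare the two slices. At z = 4.75: the cube is not intersected at this z (z outside [0, 4.5]); the cube at (16, 12) (footprint 8.5×14.5) is included at this height (area 123.25 mm²); the cylinder at (2.5, -0.5): section is a regular 12-gon, circumradius r=12 (area = (12/2)·12.000²·sin(360°/12) = 432.00 mm²); Taking the union: the 2 present regions are separate (no shared area or edge), so areas and boundary lengths simply add and each stays a separate island — area = 555.25 mm². At z = 16: the cube is not intersected at this z (z outside [0, 4.5]); the cube at (16, 12) does not reach this height (z outside [2.5, 5.5]); the cylinder at (2.5, -0.5): section is a regular 12-gon, circumradius r=12 (area = (12/2)·12.000²·sin(360°/12) = 432.00 mm²); Merging all regions: only the r=12 cylinder at (2.5, -0.5) is present, so the union is just that shape — area = 432.00 mm². Checking containment: the cross-section at z = 16 is a subset of the cross-section at z = 4.75.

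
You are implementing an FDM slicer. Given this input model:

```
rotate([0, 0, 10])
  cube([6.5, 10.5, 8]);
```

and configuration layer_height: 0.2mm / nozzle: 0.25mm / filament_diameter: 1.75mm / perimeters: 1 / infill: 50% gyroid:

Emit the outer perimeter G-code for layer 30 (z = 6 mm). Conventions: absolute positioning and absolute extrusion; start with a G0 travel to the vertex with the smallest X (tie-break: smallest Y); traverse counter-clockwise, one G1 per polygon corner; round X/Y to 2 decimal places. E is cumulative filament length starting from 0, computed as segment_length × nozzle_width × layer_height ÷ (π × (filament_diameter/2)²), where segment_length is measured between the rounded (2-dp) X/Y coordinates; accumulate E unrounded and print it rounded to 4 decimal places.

At z = 6 mm: the 6.5×10.5 cube contributes its full rectangle; (whole slice rotated 10° about Z — lengths, areas and connectivity unchanged). The outline is a single polygon with 4 vertices. Extrusion per mm of travel: 0.25 × 0.2 / (π × 0.875²) = 0.020788. Accumulating E over each segment gives final E = 0.7067.

G0 X-1.82 Y10.34 Z6.00
G1 X0.00 Y0.00 E0.2182
G1 X6.40 Y1.13 E0.3533
G1 X4.58 Y11.47 E0.5716
G1 X-1.82 Y10.34 E0.7067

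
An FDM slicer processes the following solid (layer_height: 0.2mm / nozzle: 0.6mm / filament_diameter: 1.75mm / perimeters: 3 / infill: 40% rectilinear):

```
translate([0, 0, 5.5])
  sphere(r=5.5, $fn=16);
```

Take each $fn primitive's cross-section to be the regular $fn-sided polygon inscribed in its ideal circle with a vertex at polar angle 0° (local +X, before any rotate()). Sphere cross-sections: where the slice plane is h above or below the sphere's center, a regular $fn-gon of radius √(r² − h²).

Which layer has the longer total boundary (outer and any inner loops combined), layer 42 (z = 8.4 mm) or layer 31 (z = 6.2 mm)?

layer 31 (z = 6.2 mm)

Layer 42 (z = 8.4): the r=5.5 sphere contributes a regular 16-gon of circumradius √(5.5²−2.9²) = 4.673 (perimeter = 2·16·4.673·sin(180°/16) = 29.18 mm). So its perimeter = 29.18 mm. Layer 31 (z = 6.2): the sphere: section is a regular 16-gon, circumradius = √(r²−h²) = √(5.5²−0.7²) = 5.455 (perimeter = 2·16·5.455·sin(180°/16) = 34.06 mm). So its perimeter = 34.06 mm. Layer 31 is larger (34.06 vs 29.18 mm).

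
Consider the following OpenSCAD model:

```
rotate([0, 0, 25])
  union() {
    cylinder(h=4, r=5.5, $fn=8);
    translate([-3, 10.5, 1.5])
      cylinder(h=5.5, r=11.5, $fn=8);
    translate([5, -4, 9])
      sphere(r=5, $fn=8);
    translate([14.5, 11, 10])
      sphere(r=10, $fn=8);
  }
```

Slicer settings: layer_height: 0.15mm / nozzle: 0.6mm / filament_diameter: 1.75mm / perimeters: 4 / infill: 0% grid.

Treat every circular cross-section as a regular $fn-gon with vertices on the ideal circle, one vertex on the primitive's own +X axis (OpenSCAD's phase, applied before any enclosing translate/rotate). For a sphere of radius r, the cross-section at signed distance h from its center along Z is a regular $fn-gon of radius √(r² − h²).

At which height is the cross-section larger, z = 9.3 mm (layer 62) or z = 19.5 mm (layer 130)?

Layer 62 (z = 9.3): the cylinder does not reach this height (z outside [0, 4]); the cylinder at (-3, 10.5) does not reach this height (z outside [1.5, 7]); the r=5 sphere at (5, -4) slices to a regular 8-gon of circumradius 4.991 (√(r²−h²) with h=0.3 from center) (area = (8/2)·4.991²·sin(360°/8) = 70.46 mm²); the r=10 sphere at (14.5, 11) slices to a regular 8-gon of circumradius 9.975 (√(r²−h²) with h=0.7 from center) (area = (8/2)·9.975²·sin(360°/8) = 281.46 mm²); Taking the union: the 2 present regions are separate (no shared area or edge), so areas and boundary lengths simply add and each stays a separate island — area = 351.91 mm²; (rotated 25° about Z; rotation is an isometry so areas/perimeters/island counts are preserved). So its area = 351.91 mm². Layer 130 (z = 19.5): the cylinder is not intersected at this z (z outside [0, 4]); the cylinder at (-3, 10.5) is not intersected at this z (z outside [1.5, 7]); the sphere at (5, -4) does not reach this height (|z−center|=10.500 > r=5); the sphere at (14.5, 11): section is a regular 8-gon, circumradius = √(r²−h²) = √(10²−9.5²) = 3.122 (area = (8/2)·3.122²·sin(360°/8) = 27.58 mm²); Merging all regions: only the r=10 sphere at (14.5, 11) is present, so the union is just that shape — area = 27.58 mm²; (whole slice rotated 25° about Z — lengths, areas and connectivity unchanged). So its area = 27.58 mm². Layer 62 is larger (351.91 vs 27.58 mm²).

layer 62 (z = 9.3 mm)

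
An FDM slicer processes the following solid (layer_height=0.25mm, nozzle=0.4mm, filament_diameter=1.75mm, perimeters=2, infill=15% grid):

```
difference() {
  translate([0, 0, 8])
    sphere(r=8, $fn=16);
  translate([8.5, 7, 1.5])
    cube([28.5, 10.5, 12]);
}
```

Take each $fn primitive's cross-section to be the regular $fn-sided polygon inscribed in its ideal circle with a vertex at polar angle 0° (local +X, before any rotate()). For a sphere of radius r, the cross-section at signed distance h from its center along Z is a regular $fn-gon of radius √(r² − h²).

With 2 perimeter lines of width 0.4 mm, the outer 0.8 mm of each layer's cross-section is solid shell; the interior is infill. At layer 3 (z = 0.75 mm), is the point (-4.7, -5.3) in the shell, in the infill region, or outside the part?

At z = 0.75 mm: the r=8 sphere slices to a regular 16-gon of circumradius 3.382 (√(r²−h²) with h=7.25 from center); the cube at (8.5, 7) does not reach this height (z outside [1.5, 13.5]); After the difference (first − rest): none of the subtracted shapes is present at this height, so the r=8 sphere is unchanged — 1 connected region. Overall, the cross-section is a single solid region. The nearest boundary edge runs (-3.12, -1.29)→(-2.39, -2.39); distance from the point to it = 3.71 mm. The point is not inside any of the regions above, so it lies outside the cross-section (3.71 mm from the nearest boundary).

outside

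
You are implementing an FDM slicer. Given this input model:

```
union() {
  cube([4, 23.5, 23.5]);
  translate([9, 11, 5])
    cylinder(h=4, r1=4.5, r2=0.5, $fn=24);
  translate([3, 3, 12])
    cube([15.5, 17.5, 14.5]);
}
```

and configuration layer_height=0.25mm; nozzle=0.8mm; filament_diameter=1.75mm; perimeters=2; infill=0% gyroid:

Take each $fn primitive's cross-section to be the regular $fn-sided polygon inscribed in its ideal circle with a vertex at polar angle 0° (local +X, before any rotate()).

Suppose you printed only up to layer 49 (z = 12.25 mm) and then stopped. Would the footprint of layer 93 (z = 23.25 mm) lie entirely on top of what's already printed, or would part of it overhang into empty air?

entirely on top

Compare the two slices. At z = 12.25: the 4×23.5 cube contributes its full rectangle (area 94.00 mm²); the cone at (9, 11) is not intersected at this z (z outside [5, 9]); the 15.5×17.5 cube at (3, 3) contributes its full rectangle (area 271.25 mm²); Merging all regions: the regions partially overlap — summed areas 365.25 mm² minus the doubly-counted overlap 17.50 mm² gives 347.75 mm² — area = 347.75 mm². At z = 23.25: the 4×23.5 cube contributes its full rectangle (area 94.00 mm²); the cone at (9, 11) does not reach this height (z outside [5, 9]); the 15.5×17.5 cube at (3, 3) contributes its full rectangle (area 271.25 mm²); Taking the union: the regions partially overlap — summed areas 365.25 mm² minus the doubly-counted overlap 17.50 mm² gives 347.75 mm² — area = 347.75 mm². Checking containment: the cross-section at z = 23.25 is a subset of the cross-section at z = 12.25.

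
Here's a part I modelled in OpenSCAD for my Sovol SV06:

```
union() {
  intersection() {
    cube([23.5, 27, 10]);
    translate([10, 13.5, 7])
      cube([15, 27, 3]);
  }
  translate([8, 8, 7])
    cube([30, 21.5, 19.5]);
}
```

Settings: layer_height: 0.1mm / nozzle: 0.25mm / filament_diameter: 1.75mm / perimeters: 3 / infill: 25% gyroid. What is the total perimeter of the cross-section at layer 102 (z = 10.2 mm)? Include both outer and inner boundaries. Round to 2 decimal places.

103.00 mm

At z = 10.2 mm: the cube is not intersected at this z (z outside [0, 10]); the cube at (10, 13.5) is absent (z outside [7, 10]); Taking the intersection: at least one operand is absent at this height, so nothing remains; the cube at (8, 8) is present — its section is the full 30×21.5 rectangle (perimeter 103.00 mm); Taking the union: only the 30×21.5 cube at (8, 8) is present, so the union is just that shape — boundary = 103.00 mm. Overall, the cross-section is a single solid region. Total boundary length (outer) = 103.00 mm.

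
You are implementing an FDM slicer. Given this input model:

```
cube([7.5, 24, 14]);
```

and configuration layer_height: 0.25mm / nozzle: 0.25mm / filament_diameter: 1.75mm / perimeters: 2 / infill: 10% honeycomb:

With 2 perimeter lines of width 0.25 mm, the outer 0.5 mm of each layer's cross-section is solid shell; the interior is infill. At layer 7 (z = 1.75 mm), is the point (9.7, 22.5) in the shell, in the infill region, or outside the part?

At z = 1.75 mm: the cube is present — its section is the full 7.5×24 rectangle. Overall, the cross-section is a single solid region. The nearest boundary edge runs (7.50, 0.00)→(7.50, 24.00); distance from the point to it = 2.20 mm. The point is not inside any of the regions above, so it lies outside the cross-section (2.20 mm from the nearest boundary).

outside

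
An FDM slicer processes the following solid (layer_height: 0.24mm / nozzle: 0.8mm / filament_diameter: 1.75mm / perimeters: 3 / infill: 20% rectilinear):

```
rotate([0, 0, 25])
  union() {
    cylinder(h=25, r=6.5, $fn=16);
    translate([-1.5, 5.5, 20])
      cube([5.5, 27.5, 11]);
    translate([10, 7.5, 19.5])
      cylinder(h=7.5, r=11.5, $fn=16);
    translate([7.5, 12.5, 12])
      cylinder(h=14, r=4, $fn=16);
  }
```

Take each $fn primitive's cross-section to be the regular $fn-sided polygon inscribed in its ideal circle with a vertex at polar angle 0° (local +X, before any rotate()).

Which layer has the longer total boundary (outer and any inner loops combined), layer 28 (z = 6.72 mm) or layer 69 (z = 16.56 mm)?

layer 69 (z = 16.56 mm)

Layer 28 (z = 6.72): the r=6.5 cylinder contributes a regular 16-gon of circumradius 6.5 (perimeter = 2·16·6.500·sin(180°/16) = 40.58 mm); the cube at (-1.5, 5.5) is not intersected at this z (z outside [20, 31]); the cylinder at (10, 7.5) is absent (z outside [19.5, 27]); the cylinder at (7.5, 12.5) does not reach this height (z outside [12, 26]); Merging all regions: only the r=6.5 cylinder is present, so the union is just that shape — boundary = 40.58 mm; (whole slice rotated 25° about Z — lengths, areas and connectivity unchanged). So its perimeter = 40.58 mm. Layer 69 (z = 16.56): the r=6.5 cylinder contributes a regular 16-gon of circumradius 6.5 (perimeter = 2·16·6.500·sin(180°/16) = 40.58 mm); the cube at (-1.5, 5.5) does not reach this height (z outside [20, 31]); the cylinder at (10, 7.5) is absent (z outside [19.5, 27]); the cylinder at (7.5, 12.5): section is a regular 16-gon, circumradius r=4 (perimeter = 2·16·4.000·sin(180°/16) = 24.97 mm); Taking the union: the 2 present regions are separate (no shared area or edge), so areas and boundary lengths simply add and each stays a separate island — boundary = 65.55 mm; (whole slice rotated 25° about Z — lengths, areas and connectivity unchanged). So its perimeter = 65.55 mm. Layer 69 is larger (65.55 vs 40.58 mm).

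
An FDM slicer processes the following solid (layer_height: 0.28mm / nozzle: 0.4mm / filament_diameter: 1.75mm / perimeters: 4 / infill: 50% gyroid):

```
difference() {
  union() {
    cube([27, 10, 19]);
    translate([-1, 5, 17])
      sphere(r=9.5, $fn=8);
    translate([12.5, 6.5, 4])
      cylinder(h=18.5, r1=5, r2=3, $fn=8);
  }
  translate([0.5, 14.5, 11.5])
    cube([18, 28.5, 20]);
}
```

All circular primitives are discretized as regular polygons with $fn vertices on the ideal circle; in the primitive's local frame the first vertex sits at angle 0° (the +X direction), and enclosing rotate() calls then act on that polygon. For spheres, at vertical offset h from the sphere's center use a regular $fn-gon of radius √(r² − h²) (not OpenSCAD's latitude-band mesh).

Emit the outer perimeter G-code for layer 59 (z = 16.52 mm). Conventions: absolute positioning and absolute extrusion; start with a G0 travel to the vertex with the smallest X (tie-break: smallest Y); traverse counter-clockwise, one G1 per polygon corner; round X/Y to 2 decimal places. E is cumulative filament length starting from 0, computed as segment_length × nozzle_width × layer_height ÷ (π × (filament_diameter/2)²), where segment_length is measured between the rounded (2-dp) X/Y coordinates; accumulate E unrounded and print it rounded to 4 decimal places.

G0 X-10.49 Y5.00 Z16.52
G1 X-7.71 Y-1.71 E0.3382
G1 X-1.00 Y-4.49 E0.6764
G1 X5.71 Y-1.71 E1.0146
G1 X6.42 Y0.00 E1.1008
G1 X27.00 Y0.00 E2.0591
G1 X27.00 Y10.00 E2.5247
G1 X12.85 Y10.00 E3.1836
G1 X12.50 Y10.15 E3.2014
G1 X12.15 Y10.00 E3.2191
G1 X6.42 Y10.00 E3.4859
G1 X5.71 Y11.71 E3.5721
G1 X-1.00 Y14.49 E3.9103
G1 X-7.71 Y11.71 E4.2485
G1 X-10.49 Y5.00 E4.5867

At z = 16.52 mm: the cube (footprint 27×10) is included at this height; the sphere at (-1, 5): section is a regular 8-gon, circumradius = √(r²−h²) = √(9.5²−0.48²) = 9.488; the cone at (12.5, 6.5) contributes a regular 8-gon of circumradius 3.646 (interpolated between r1=5 and r2=3 at t=0.677); Taking the union: the regions partially overlap (shared area 112.08 mm²), so overlapping operands fuse into one piece — 1 connected region; the cube at (0.5, 14.5) is present — its section is the full 18×28.5 rectangle; Taking the first minus the rest: starting from that combined region, the 18×28.5 cube at (0.5, 14.5) misses the remaining region (no effect) — 1 connected region. The outline is a single polygon with 14 vertices. Extrusion per mm of travel: 0.4 × 0.28 / (π × 0.875²) = 0.046564. Accumulating E over each segment gives final E = 4.5867.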